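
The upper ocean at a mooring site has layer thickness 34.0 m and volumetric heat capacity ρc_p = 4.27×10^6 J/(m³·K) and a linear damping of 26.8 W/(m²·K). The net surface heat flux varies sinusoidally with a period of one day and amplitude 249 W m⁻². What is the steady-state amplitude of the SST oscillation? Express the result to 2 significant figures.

0.024 K

Areal heat capacity C = ρc_p × D = 4.27×10^6 × 34.0 = 1.45×10^8 J/(m²·K).
Angular frequency ω = 2π / T = 2π / 86400 s = 7.27×10^-5 s⁻¹.
√((Cω)² + λ²) = √((10600)² + 26.8²) = 10600 W/(m²·K).
Amplitude A = F₀ / √((Cω)²+λ²) = 249 / 10600 = 0.0236 K.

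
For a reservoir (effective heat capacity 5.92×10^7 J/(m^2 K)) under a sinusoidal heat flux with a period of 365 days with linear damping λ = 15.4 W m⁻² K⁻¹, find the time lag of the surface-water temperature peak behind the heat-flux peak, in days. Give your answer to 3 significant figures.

38.0 days

Areal heat capacity C = 5.92×10^7 J/(m^2 K) (given).
ω = 2π / 3.15×10^7 s = 1.99×10^-7 s⁻¹.
Phase lag φ = arctan(Cω/λ) = arctan(11.8/15.4) = 0.654 rad.
Time lag = φ / ω = 0.654 / 1.99×10^-7 = 3.28×10^6 s = 38.0 days.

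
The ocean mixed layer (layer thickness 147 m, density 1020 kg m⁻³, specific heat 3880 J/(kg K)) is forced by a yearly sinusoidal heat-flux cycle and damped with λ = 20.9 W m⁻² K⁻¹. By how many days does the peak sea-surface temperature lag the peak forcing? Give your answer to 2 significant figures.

81 days

Areal heat capacity C = ρ c_p D = 1020 × 3880 × 147 = 5.82×10^8 J/(m^2 K).
ω = 2π / 3.15×10^7 s = 1.99×10^-7 s⁻¹.
Phase lag φ = arctan(Cω/λ) = arctan(116/20.9) = 1.39 rad.
Time lag = φ / ω = 1.39 / 1.99×10^-7 = 6.99×10^6 s = 80.9 days.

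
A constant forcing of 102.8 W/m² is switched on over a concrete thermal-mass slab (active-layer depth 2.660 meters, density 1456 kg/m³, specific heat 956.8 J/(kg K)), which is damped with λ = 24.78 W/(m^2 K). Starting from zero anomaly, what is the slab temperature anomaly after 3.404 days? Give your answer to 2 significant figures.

Areal heat capacity C = ρ c_p D = 1456 × 956.8 × 2.660 = 3.71×10^6 J/(m^2 K).
τ = C / λ = 3.71×10^6 / 24.78 = 1.50×10^5 s.
Equilibrium anomaly ΔT_eq = F / λ = 102.8 / 24.78 = 4.15 K.
t = 3.404 days = 2.94×10^5 s, so t/τ = 1.97.
ΔT(t) = ΔT_eq (1 − e^(−t/τ)) = 4.15 × (1 − e^−1.97) = 3.57 K.

3.6 K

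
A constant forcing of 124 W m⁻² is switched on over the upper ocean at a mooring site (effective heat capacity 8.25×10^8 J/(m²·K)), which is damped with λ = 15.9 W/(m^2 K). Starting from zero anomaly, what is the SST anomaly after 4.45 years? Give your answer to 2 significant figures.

7.3 K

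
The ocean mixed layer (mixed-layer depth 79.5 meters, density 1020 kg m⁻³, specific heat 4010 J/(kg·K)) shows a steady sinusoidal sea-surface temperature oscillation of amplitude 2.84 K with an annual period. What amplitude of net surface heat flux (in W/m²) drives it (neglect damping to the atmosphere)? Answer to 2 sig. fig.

180

Areal heat capacity C = ρ c_p D = 1020 × 4010 × 79.5 = 3.25×10^8 J/(m^2 K).
ω = 2π / 3.15×10^7 s = 1.99×10^-7 s⁻¹.
Cω = 3.25×10^8 × 1.99×10^-7 = 64.8 W/(m²·K).
F₀ = A × Cω = 2.84 × 64.8 = 184 W/m².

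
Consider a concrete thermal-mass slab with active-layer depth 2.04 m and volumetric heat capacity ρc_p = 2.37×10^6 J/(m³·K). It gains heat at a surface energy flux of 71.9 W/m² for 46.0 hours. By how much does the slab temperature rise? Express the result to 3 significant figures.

2.46 K

Areal heat capacity C = ρc_p × D = 2.37×10^6 × 2.04 = 4.83×10^6 J/(m^2 K).
Net heat input Q = F Δt = 71.9 × (46.0 hours × 3600 s/hour) = 1.19×10^7 J/m².
ΔT = Q / C = 1.19×10^7 / 4.83×10^6 = 2.46 K.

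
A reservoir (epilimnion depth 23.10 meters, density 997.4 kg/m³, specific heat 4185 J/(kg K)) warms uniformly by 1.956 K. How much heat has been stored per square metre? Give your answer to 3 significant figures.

Areal heat capacity C = ρ c_p D = 997.4 × 4185 × 23.10 = 9.64×10^7 J/(m^2 K).
ΔQ = C ΔT = 9.64×10^7 × 1.956 = 1.89×10^8 J/m².

1.89×10^8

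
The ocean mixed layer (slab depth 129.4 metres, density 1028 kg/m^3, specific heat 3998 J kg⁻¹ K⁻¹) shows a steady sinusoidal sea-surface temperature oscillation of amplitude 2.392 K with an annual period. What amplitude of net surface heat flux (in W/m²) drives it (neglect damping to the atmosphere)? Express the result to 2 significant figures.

250

Areal heat capacity C = ρ c_p D = 1028 × 3998 × 129.4 = 5.32×10^8 J/(m²·K).
ω = 2π / 3.15×10^7 s = 1.99×10^-7 s⁻¹.
Cω = 5.32×10^8 × 1.99×10^-7 = 106 W/(m²·K).
F₀ = A × Cω = 2.392 × 106 = 253 W/m².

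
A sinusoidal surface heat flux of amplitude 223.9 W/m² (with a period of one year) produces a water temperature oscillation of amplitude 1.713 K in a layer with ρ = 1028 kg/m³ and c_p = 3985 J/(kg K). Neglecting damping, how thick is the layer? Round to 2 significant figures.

160 m

ω = 2π / 3.15×10^7 s = 1.99×10^-7 s⁻¹.
Required C = F₀ / (A ω) = 223.9 / (1.713 × 1.99×10^-7) = 6.56×10^8 J/(m²·K).
D = C / (ρ c_p) = 6.56×10^8 / (1028 × 3985) = 160 m.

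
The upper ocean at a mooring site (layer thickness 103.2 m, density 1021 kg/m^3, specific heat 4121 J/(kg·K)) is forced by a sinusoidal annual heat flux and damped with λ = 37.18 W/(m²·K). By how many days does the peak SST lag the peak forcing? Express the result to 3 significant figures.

Areal heat capacity C = ρ c_p D = 1021 × 4121 × 103.2 = 4.34×10^8 J/(m²·K).
ω = 2π / 3.15×10^7 s = 1.99×10^-7 s⁻¹.
Phase lag φ = arctan(Cω/λ) = arctan(86.5/37.18) = 1.16 rad.
Time lag = φ / ω = 1.16 / 1.99×10^-7 = 5.85×10^6 s = 67.7 days.

67.7 days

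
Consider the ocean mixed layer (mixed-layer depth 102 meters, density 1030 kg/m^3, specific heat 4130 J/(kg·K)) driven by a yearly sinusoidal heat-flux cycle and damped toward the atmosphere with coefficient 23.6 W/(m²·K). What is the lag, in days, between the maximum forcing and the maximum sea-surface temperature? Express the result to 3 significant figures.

75.8 days

Areal heat capacity C = ρ c_p D = 1030 × 4130 × 102 = 4.34×10^8 J/(m^2 K).
ω = 2π / 3.15×10^7 s = 1.99×10^-7 s⁻¹.
Phase lag φ = arctan(Cω/λ) = arctan(86.4/23.6) = 1.30 rad.
Time lag = φ / ω = 1.30 / 1.99×10^-7 = 6.55×10^6 s = 75.8 days.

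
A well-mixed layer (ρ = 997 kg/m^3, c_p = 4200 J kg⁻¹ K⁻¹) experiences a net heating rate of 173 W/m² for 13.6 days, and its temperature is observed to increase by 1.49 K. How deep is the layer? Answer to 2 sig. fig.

33 m

Heat input Q = F Δt = 173 × 1.18×10^6 s = 2.03×10^8 J/m².
Required areal heat capacity C = Q / ΔT = 1.36×10^8 J/(m²·K).
Depth D = C / (ρ c_p) = 1.36×10^8 / (997 × 4200) = 32.6 m.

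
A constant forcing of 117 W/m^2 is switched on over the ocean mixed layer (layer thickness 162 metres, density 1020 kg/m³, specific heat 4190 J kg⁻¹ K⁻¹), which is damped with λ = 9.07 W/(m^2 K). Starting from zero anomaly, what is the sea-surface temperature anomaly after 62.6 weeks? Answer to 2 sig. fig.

Areal heat capacity C = ρ c_p D = 1020 × 4190 × 162 = 6.92×10^8 J m⁻² K⁻¹.
τ = C / λ = 6.92×10^8 / 9.07 = 7.63×10^7 s.
Equilibrium anomaly ΔT_eq = F / λ = 117 / 9.07 = 12.9 K.
t = 62.6 weeks = 3.79×10^7 s, so t/τ = 0.496.
ΔT(t) = ΔT_eq (1 − e^(−t/τ)) = 12.9 × (1 − e^−0.496) = 5.04 K.

5.0 K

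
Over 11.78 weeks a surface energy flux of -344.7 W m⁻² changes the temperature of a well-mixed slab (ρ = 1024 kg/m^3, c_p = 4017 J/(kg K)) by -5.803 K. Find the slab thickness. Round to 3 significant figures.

Heat input Q = F Δt = -344.7 × 7.12×10^6 s = -2.46×10^9 J/m².
Required areal heat capacity C = Q / ΔT = 4.23×10^8 J/(m²·K).
Depth D = C / (ρ c_p) = 4.23×10^8 / (1024 × 4017) = 103 m.

103 m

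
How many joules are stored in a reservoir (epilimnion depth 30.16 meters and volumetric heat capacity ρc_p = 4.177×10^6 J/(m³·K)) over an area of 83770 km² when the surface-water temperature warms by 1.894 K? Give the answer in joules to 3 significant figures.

2.00×10^19 J

Areal heat capacity C = ρc_p × D = 4.177×10^6 × 30.16 = 1.26×10^8 J/(m^2 K).
Heat per unit area: q = C ΔT = 1.26×10^8 × 1.894 = 2.39×10^8 J/m².
Total heat: Q = q × A = 2.39×10^8 × (83770 × 10⁶ m²) = 2.00×10^19 J.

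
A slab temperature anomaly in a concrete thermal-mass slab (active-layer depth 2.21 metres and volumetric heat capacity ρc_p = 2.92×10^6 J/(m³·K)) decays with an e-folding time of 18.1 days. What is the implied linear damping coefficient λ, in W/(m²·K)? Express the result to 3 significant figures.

Areal heat capacity C = ρc_p × D = 2.92×10^6 × 2.21 = 6.45×10^6 J/(m²·K).
τ = 18.1 days = 1.56×10^6 s.
λ = C / τ = 6.45×10^6 / 1.56×10^6 = 4.13 W/(m²·K).

4.13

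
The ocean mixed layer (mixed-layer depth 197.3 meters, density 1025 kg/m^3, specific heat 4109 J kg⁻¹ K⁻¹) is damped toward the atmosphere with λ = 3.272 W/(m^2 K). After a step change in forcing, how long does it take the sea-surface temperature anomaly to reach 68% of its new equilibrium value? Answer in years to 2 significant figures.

Areal heat capacity C = ρ c_p D = 1025 × 4109 × 197.3 = 8.31×10^8 J/(m^2 K).
τ = C / λ = 8.31×10^8 / 3.272 = 2.54×10^8 s.
Fraction reached: 1 − e^(−t/τ) = 0.68 ⇒ t = −τ ln(1 − 0.68) = τ × 1.14.
t = 2.89×10^8 s = 9.17 years.

9.2 years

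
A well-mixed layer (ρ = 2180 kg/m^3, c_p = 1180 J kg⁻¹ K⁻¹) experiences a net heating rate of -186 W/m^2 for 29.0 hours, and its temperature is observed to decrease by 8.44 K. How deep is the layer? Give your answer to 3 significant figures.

Heat input Q = F Δt = -186 × 1.04×10^5 s = -1.94×10^7 J/m².
Required areal heat capacity C = Q / ΔT = 2.30×10^6 J/(m²·K).
Depth D = C / (ρ c_p) = 2.30×10^6 / (2180 × 1180) = 0.894 m.

0.894 m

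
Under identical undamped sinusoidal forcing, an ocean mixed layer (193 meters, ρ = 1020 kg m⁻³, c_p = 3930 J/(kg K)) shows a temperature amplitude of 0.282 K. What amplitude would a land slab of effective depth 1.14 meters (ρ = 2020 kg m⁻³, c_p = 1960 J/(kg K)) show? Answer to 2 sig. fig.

C_ocean = 7.74×10^8 J/(m²·K); C_land = 4.51×10^6 J/(m²·K).
A ∝ 1/C ⇒ A_land = A_ocean × C_ocean/C_land = 0.282 × 171 = 48.3 K.

48 K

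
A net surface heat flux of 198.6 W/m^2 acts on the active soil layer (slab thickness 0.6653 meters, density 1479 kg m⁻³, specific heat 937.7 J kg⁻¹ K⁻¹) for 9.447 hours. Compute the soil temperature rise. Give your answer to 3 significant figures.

Areal heat capacity C = ρ c_p D = 1479 × 937.7 × 0.6653 = 9.23×10^5 J/(m^2 K).
Net heat input Q = F Δt = 198.6 × (9.447 hours × 3600 s/hour) = 6.75×10^6 J/m².
ΔT = Q / C = 6.75×10^6 / 9.23×10^5 = 7.32 K.

7.32 K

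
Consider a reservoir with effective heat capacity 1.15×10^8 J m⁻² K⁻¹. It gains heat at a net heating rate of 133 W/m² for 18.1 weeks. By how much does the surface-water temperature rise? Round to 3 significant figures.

Areal heat capacity C = 1.15×10^8 J m⁻² K⁻¹ (given).
Net heat input Q = F Δt = 133 × (18.1 weeks × 6.048×10^5 s/week) = 1.46×10^9 J/m².
ΔT = Q / C = 1.46×10^9 / 1.15×10^8 = 12.7 K.

12.7 K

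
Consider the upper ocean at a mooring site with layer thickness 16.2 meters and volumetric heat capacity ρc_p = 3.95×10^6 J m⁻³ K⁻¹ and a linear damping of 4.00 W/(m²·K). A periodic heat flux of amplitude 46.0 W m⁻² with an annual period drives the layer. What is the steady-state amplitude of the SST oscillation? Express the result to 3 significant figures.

3.44 K

Areal heat capacity C = ρc_p × D = 3.95×10^6 × 16.2 = 6.40×10^7 J m⁻² K⁻¹.
Angular frequency ω = 2π / T = 2π / 3.15×10^7 s = 1.99×10^-7 s⁻¹.
√((Cω)² + λ²) = √((12.7)² + 4.00²) = 13.4 W/(m²·K).
Amplitude A = F₀ / √((Cω)²+λ²) = 46.0 / 13.4 = 3.44 K.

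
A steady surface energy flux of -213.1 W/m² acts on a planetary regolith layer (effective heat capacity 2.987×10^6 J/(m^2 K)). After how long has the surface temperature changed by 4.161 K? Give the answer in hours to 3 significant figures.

16.2 hours

Areal heat capacity C = 2.987×10^6 J/(m^2 K) (given).
Time required: Δt = C ΔT / F = 2.99×10^6 × -4.161 / -213.1 = 58300 s.
In hours: 58300 s / (3600 s/hour) = 16.2 hours.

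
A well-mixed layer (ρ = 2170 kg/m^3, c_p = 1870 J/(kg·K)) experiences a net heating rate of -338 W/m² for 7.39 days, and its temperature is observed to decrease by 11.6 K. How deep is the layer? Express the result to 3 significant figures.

Heat input Q = F Δt = -338 × 6.38×10^5 s = -2.16×10^8 J/m².
Required areal heat capacity C = Q / ΔT = 1.86×10^7 J/(m²·K).
Depth D = C / (ρ c_p) = 1.86×10^7 / (2170 × 1870) = 4.58 m.

4.58 m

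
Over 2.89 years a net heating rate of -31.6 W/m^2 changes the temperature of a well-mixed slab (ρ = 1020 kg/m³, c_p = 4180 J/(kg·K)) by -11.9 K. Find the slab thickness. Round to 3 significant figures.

Heat input Q = F Δt = -31.6 × 9.12×10^7 s = -2.88×10^9 J/m².
Required areal heat capacity C = Q / ΔT = 2.42×10^8 J/(m²·K).
Depth D = C / (ρ c_p) = 2.42×10^8 / (1020 × 4180) = 56.8 m.

56.8 m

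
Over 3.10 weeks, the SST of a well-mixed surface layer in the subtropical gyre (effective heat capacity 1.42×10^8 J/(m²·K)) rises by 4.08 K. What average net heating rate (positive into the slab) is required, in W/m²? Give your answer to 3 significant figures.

309

Areal heat capacity C = 1.42×10^8 J/(m²·K) (given).
Required heat per unit area: Q = C ΔT = 1.42×10^8 × 4.08 = 5.79×10^8 J/m².
Flux F = Q / Δt = 5.79×10^8 / 1.87×10^6 s = 309 W/m².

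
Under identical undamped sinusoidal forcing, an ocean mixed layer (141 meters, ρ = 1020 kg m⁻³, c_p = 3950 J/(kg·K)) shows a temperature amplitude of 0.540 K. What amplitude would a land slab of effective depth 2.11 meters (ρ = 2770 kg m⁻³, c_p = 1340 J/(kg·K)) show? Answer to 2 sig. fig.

39 K

C_ocean = 5.68×10^8 J/(m²·K); C_land = 7.83×10^6 J/(m²·K).
A ∝ 1/C ⇒ A_land = A_ocean × C_ocean/C_land = 0.540 × 72.5 = 39.2 K.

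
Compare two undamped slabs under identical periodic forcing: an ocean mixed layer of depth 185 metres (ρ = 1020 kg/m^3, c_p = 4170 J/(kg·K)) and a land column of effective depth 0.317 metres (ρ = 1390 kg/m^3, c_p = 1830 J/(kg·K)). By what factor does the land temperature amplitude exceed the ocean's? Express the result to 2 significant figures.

C_ocean = 1020 × 4170 × 185 = 7.87×10^8 J/(m²·K).
C_land = 1390 × 1830 × 0.317 = 8.06×10^5 J/(m²·K).
Undamped amplitude ∝ 1/C, so A_land/A_ocean = C_ocean/C_land = 976.

980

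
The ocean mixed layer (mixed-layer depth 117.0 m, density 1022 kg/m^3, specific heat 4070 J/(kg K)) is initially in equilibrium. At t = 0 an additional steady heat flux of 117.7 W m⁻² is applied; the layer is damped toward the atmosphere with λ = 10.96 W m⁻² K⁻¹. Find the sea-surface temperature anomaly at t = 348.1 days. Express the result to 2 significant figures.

5.3 K

Areal heat capacity C = ρ c_p D = 1022 × 4070 × 117.0 = 4.87×10^8 J m⁻² K⁻¹.
τ = C / λ = 4.87×10^8 / 10.96 = 4.44×10^7 s.
Equilibrium anomaly ΔT_eq = F / λ = 117.7 / 10.96 = 10.7 K.
t = 348.1 days = 3.01×10^7 s, so t/τ = 0.677.
ΔT(t) = ΔT_eq (1 − e^(−t/τ)) = 10.7 × (1 − e^−0.677) = 5.28 K.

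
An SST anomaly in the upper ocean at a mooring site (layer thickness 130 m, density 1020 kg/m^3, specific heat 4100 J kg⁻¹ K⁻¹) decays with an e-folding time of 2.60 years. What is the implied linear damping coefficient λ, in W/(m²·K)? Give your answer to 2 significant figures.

6.6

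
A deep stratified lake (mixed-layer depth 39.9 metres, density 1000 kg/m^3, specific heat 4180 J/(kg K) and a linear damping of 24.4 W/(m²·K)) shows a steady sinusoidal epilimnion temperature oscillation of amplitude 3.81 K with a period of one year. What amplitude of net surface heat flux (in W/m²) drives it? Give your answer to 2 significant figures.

160

Areal heat capacity C = ρ c_p D = 1000 × 4180 × 39.9 = 1.67×10^8 J/(m^2 K).
ω = 2π / 3.15×10^7 s = 1.99×10^-7 s⁻¹.
√((Cω)² + λ²) = √((33.2)² + 24.4²) = 41.2 W/(m²·K).
F₀ = A × √((Cω)²+λ²) = 3.81 × 41.2 = 157 W/m².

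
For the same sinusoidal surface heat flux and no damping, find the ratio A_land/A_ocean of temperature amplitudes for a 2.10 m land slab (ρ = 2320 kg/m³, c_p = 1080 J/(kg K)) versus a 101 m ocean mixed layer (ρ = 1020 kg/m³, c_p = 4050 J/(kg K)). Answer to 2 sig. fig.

79

C_ocean = 1020 × 4050 × 101 = 4.17×10^8 J/(m²·K).
C_land = 2320 × 1080 × 2.10 = 5.26×10^6 J/(m²·K).
Undamped amplitude ∝ 1/C, so A_land/A_ocean = C_ocean/C_land = 79.3.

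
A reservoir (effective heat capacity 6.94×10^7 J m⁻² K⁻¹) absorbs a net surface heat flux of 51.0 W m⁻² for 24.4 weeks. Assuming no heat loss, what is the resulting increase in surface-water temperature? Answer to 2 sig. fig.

11 K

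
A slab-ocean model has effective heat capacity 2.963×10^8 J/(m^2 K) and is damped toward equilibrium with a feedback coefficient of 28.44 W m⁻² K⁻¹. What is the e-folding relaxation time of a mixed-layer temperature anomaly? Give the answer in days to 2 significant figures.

120 days

Areal heat capacity C = 2.963×10^8 J/(m^2 K) (given).
Relaxation time τ = C / λ = 2.96×10^8 / 28.44 = 1.04×10^7 s.
In days: 1.04×10^7 s / (86400 s/day) = 121 days.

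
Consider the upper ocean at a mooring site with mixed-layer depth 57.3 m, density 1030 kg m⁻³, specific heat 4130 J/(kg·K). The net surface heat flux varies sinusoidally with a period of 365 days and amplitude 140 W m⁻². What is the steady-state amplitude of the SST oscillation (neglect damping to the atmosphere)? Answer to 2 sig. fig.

2.9 K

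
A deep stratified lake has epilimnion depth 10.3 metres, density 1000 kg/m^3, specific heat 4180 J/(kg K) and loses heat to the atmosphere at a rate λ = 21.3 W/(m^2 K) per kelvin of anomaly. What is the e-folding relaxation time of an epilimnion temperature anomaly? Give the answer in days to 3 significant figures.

Areal heat capacity C = ρ c_p D = 1000 × 4180 × 10.3 = 4.31×10^7 J m⁻² K⁻¹.
Relaxation time τ = C / λ = 4.31×10^7 / 21.3 = 2.02×10^6 s.
In days: 2.02×10^6 s / (86400 s/day) = 23.4 days.

23.4 days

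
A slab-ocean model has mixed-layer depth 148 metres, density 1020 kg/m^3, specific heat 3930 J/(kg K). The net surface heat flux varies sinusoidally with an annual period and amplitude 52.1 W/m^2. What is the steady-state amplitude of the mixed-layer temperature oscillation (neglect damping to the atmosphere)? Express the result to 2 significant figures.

0.44 K

Areal heat capacity C = ρ c_p D = 1020 × 3930 × 148 = 5.93×10^8 J/(m²·K).
Angular frequency ω = 2π / T = 2π / 3.15×10^7 s = 1.99×10^-7 s⁻¹.
Cω = 5.93×10^8 × 1.99×10^-7 = 118 W/(m²·K).
Amplitude A = F₀ / (Cω) = 52.1 / 118 = 0.441 K.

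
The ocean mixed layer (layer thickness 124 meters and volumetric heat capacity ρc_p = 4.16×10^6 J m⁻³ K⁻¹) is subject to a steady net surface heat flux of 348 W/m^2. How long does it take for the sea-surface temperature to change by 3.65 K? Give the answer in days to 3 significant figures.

Areal heat capacity C = ρc_p × D = 4.16×10^6 × 124 = 5.16×10^8 J/(m²·K).
Time required: Δt = C ΔT / F = 5.16×10^8 × 3.65 / 348 = 5.41×10^6 s.
In days: 5.41×10^6 s / (86400 s/day) = 62.6 days.

62.6 days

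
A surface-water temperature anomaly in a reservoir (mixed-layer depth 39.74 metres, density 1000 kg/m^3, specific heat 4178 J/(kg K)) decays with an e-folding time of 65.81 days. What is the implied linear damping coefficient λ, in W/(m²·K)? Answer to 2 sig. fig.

29

Areal heat capacity C = ρ c_p D = 1000 × 4178 × 39.74 = 1.66×10^8 J/(m^2 K).
τ = 65.81 days = 5.69×10^6 s.
λ = C / τ = 1.66×10^8 / 5.69×10^6 = 29.2 W/(m²·K).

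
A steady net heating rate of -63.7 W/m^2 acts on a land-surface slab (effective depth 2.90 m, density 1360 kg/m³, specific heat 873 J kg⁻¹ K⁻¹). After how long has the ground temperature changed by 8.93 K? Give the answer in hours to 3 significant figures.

Areal heat capacity C = ρ c_p D = 1360 × 873 × 2.90 = 3.44×10^6 J/(m^2 K).
Time required: Δt = C ΔT / F = 3.44×10^6 × -8.93 / -63.7 = 4.83×10^5 s.
In hours: 4.83×10^5 s / (3600 s/hour) = 134 hours.

134 hours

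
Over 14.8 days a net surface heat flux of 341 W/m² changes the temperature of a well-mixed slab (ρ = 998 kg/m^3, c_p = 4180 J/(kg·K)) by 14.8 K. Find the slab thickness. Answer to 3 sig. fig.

7.06 m

Heat input Q = F Δt = 341 × 1.28×10^6 s = 4.36×10^8 J/m².
Required areal heat capacity C = Q / ΔT = 2.95×10^7 J/(m²·K).
Depth D = C / (ρ c_p) = 2.95×10^7 / (998 × 4180) = 7.06 m.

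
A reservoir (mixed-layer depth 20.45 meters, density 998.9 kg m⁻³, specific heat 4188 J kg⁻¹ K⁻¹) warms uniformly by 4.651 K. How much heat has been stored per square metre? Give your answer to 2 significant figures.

4.0×10^8

Areal heat capacity C = ρ c_p D = 998.9 × 4188 × 20.45 = 8.56×10^7 J/(m²·K).
ΔQ = C ΔT = 8.56×10^7 × 4.651 = 3.98×10^8 J/m².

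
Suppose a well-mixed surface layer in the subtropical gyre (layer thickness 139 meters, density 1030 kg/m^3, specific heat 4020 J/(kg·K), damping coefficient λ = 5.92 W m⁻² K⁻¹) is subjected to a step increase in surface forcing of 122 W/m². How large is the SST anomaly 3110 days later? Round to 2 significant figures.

19 K

Areal heat capacity C = ρ c_p D = 1030 × 4020 × 139 = 5.76×10^8 J m⁻² K⁻¹.
τ = C / λ = 5.76×10^8 / 5.92 = 9.72×10^7 s.
Equilibrium anomaly ΔT_eq = F / λ = 122 / 5.92 = 20.6 K.
t = 3110 days = 2.69×10^8 s, so t/τ = 2.76.
ΔT(t) = ΔT_eq (1 − e^(−t/τ)) = 20.6 × (1 − e^−2.76) = 19.3 K.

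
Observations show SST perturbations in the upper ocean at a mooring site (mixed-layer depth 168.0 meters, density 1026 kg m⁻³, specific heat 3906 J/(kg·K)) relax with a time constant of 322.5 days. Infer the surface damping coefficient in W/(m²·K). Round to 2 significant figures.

24

Areal heat capacity C = ρ c_p D = 1026 × 3906 × 168.0 = 6.73×10^8 J/(m²·K).
τ = 322.5 days = 2.79×10^7 s.
λ = C / τ = 6.73×10^8 / 2.79×10^7 = 24.2 W/(m²·K).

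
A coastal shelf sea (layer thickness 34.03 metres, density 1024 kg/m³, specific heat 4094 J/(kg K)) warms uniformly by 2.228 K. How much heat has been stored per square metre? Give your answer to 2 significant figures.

3.2×10^8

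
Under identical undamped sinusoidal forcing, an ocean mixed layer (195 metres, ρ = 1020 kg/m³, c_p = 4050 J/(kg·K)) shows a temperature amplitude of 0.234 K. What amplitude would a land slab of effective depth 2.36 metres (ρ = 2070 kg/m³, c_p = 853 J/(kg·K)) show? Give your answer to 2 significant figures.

45 K

C_ocean = 8.06×10^8 J/(m²·K); C_land = 4.17×10^6 J/(m²·K).
A ∝ 1/C ⇒ A_land = A_ocean × C_ocean/C_land = 0.234 × 193 = 45.2 K.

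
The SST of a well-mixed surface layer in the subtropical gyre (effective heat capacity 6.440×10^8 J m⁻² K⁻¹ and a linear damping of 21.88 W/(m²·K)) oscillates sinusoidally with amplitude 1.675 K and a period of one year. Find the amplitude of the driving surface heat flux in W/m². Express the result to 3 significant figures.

218

Areal heat capacity C = 6.440×10^8 J m⁻² K⁻¹ (given).
ω = 2π / 3.15×10^7 s = 1.99×10^-7 s⁻¹.
√((Cω)² + λ²) = √((128)² + 21.88²) = 130 W/(m²·K).
F₀ = A × √((Cω)²+λ²) = 1.675 × 130 = 218 W/m².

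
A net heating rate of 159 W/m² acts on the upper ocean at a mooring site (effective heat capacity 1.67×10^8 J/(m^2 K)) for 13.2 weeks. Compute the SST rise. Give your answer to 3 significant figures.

Areal heat capacity C = 1.67×10^8 J/(m^2 K) (given).
Net heat input Q = F Δt = 159 × (13.2 weeks × 6.048×10^5 s/week) = 1.27×10^9 J/m².
ΔT = Q / C = 1.27×10^9 / 1.67×10^8 = 7.60 K.

7.60 K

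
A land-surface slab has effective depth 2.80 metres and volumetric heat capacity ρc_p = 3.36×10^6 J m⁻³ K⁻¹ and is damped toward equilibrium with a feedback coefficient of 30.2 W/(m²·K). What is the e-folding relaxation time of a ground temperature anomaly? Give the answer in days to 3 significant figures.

3.61 days

Areal heat capacity C = ρc_p × D = 3.36×10^6 × 2.80 = 9.41×10^6 J/(m²·K).
Relaxation time τ = C / λ = 9.41×10^6 / 30.2 = 3.12×10^5 s.
In days: 3.12×10^5 s / (86400 s/day) = 3.61 days.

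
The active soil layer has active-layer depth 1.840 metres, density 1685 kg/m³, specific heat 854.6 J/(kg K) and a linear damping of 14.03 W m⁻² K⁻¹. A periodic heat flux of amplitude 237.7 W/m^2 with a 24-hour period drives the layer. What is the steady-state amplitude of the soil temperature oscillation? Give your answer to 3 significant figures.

Areal heat capacity C = ρ c_p D = 1685 × 854.6 × 1.840 = 2.65×10^6 J m⁻² K⁻¹.
Angular frequency ω = 2π / T = 2π / 86400 s = 7.27×10^-5 s⁻¹.
√((Cω)² + λ²) = √((193)² + 14.03²) = 193 W/(m²·K).
Amplitude A = F₀ / √((Cω)²+λ²) = 237.7 / 193 = 1.23 K.

1.23 K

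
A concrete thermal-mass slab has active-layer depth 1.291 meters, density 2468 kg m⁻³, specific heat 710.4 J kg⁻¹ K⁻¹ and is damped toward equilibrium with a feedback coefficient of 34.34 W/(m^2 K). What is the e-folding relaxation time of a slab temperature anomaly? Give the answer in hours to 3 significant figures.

18.3 hours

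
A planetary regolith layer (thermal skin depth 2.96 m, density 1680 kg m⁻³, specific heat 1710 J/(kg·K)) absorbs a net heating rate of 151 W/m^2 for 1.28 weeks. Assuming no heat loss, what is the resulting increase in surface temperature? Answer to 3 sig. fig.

13.7 K

Areal heat capacity C = ρ c_p D = 1680 × 1710 × 2.96 = 8.50×10^6 J/(m²·K).
Net heat input Q = F Δt = 151 × (1.28 weeks × 6.048×10^5 s/week) = 1.17×10^8 J/m².
ΔT = Q / C = 1.17×10^8 / 8.50×10^6 = 13.7 K.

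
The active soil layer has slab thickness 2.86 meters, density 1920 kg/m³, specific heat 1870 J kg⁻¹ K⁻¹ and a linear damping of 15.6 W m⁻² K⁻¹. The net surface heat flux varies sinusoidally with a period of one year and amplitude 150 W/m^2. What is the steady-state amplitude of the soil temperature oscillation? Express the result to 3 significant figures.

9.53 K

Areal heat capacity C = ρ c_p D = 1920 × 1870 × 2.86 = 1.03×10^7 J/(m^2 K).
Angular frequency ω = 2π / T = 2π / 3.15×10^7 s = 1.99×10^-7 s⁻¹.
√((Cω)² + λ²) = √((2.05)² + 15.6²) = 15.7 W/(m²·K).
Amplitude A = F₀ / √((Cω)²+λ²) = 150 / 15.7 = 9.53 K.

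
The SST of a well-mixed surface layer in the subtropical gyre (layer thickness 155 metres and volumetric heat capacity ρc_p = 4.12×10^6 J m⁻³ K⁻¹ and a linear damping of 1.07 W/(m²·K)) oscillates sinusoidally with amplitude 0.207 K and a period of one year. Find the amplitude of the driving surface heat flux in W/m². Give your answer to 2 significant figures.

26

Areal heat capacity C = ρc_p × D = 4.12×10^6 × 155 = 6.39×10^8 J m⁻² K⁻¹.
ω = 2π / 3.15×10^7 s = 1.99×10^-7 s⁻¹.
√((Cω)² + λ²) = √((127)² + 1.07²) = 127 W/(m²·K).
F₀ = A × √((Cω)²+λ²) = 0.207 × 127 = 26.3 W/m².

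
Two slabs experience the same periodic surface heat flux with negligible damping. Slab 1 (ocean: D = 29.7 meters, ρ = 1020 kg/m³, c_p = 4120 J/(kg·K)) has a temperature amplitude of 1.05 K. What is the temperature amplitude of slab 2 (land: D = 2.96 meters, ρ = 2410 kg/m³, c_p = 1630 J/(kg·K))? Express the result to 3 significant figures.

11.3 K

C_ocean = 1.25×10^8 J/(m²·K); C_land = 1.16×10^7 J/(m²·K).
A ∝ 1/C ⇒ A_land = A_ocean × C_ocean/C_land = 1.05 × 10.7 = 11.3 K.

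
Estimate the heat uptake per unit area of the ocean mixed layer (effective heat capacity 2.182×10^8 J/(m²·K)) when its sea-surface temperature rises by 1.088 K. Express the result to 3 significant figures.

2.37×10^8

Areal heat capacity C = 2.182×10^8 J/(m²·K) (given).
ΔQ = C ΔT = 2.18×10^8 × 1.088 = 2.37×10^8 J/m².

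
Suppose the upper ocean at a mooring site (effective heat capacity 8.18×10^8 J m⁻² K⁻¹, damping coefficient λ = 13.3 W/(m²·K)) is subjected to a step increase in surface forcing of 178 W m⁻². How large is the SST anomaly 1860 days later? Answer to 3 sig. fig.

12.4 K

Areal heat capacity C = 8.18×10^8 J m⁻² K⁻¹ (given).
τ = C / λ = 8.18×10^8 / 13.3 = 6.15×10^7 s.
Equilibrium anomaly ΔT_eq = F / λ = 178 / 13.3 = 13.4 K.
t = 1860 days = 1.61×10^8 s, so t/τ = 2.61.
ΔT(t) = ΔT_eq (1 − e^(−t/τ)) = 13.4 × (1 − e^−2.61) = 12.4 K.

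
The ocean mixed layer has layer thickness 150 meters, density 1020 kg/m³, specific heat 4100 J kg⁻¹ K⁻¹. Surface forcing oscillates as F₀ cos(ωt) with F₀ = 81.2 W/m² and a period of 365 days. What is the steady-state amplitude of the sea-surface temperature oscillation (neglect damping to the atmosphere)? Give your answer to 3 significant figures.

0.650 K

Areal heat capacity C = ρ c_p D = 1020 × 4100 × 150 = 6.27×10^8 J m⁻² K⁻¹.
Angular frequency ω = 2π / T = 2π / 3.15×10^7 s = 1.99×10^-7 s⁻¹.
Cω = 6.27×10^8 × 1.99×10^-7 = 125 W/(m²·K).
Amplitude A = F₀ / (Cω) = 81.2 / 125 = 0.650 K.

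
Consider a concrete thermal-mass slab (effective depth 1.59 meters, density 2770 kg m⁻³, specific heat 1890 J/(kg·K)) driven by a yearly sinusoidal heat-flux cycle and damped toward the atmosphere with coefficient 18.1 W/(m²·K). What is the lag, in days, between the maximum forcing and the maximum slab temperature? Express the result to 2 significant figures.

5.3 days

Areal heat capacity C = ρ c_p D = 2770 × 1890 × 1.59 = 8.32×10^6 J/(m^2 K).
ω = 2π / 3.15×10^7 s = 1.99×10^-7 s⁻¹.
Phase lag φ = arctan(Cω/λ) = arctan(1.66/18.1) = 0.0914 rad.
Time lag = φ / ω = 0.0914 / 1.99×10^-7 = 4.59×10^5 s = 5.31 days.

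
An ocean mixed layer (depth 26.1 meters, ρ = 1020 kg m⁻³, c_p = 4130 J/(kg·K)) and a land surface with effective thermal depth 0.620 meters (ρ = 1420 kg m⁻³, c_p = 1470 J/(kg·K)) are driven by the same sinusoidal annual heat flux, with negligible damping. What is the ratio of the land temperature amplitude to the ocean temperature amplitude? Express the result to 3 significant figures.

85.0

C_ocean = 1020 × 4130 × 26.1 = 1.10×10^8 J/(m²·K).
C_land = 1420 × 1470 × 0.620 = 1.29×10^6 J/(m²·K).
Undamped amplitude ∝ 1/C, so A_land/A_ocean = C_ocean/C_land = 85.0.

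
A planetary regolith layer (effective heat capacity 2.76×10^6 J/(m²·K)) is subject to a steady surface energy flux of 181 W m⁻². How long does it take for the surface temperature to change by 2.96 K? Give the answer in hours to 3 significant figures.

12.5 hours

Areal heat capacity C = 2.76×10^6 J/(m²·K) (given).
Time required: Δt = C ΔT / F = 2.76×10^6 × 2.96 / 181 = 45100 s.
In hours: 45100 s / (3600 s/hour) = 12.5 hours.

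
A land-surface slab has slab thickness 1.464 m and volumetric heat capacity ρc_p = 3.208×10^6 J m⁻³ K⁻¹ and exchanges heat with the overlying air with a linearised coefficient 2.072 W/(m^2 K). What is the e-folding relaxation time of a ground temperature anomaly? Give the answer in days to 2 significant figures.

Areal heat capacity C = ρc_p × D = 3.208×10^6 × 1.464 = 4.70×10^6 J/(m^2 K).
Relaxation time τ = C / λ = 4.70×10^6 / 2.072 = 2.27×10^6 s.
In days: 2.27×10^6 s / (86400 s/day) = 26.2 days.

26 days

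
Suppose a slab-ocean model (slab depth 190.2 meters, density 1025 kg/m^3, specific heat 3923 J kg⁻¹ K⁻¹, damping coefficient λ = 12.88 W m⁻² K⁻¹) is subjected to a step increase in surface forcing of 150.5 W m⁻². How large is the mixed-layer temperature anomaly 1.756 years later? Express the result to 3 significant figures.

Areal heat capacity C = ρ c_p D = 1025 × 3923 × 190.2 = 7.65×10^8 J/(m²·K).
τ = C / λ = 7.65×10^8 / 12.88 = 5.94×10^7 s.
Equilibrium anomaly ΔT_eq = F / λ = 150.5 / 12.88 = 11.7 K.
t = 1.756 years = 5.54×10^7 s, so t/τ = 0.933.
ΔT(t) = ΔT_eq (1 − e^(−t/τ)) = 11.7 × (1 − e^−0.933) = 7.09 K.

7.09 K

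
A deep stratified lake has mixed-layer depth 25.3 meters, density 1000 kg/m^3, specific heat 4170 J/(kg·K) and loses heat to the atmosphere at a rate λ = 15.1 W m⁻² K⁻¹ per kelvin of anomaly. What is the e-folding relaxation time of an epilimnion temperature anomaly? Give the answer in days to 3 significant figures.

80.9 days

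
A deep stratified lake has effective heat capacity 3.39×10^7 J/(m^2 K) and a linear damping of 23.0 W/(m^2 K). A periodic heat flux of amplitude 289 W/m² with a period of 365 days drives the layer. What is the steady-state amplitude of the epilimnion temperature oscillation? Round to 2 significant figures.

Areal heat capacity C = 3.39×10^7 J/(m^2 K) (given).
Angular frequency ω = 2π / T = 2π / 3.15×10^7 s = 1.99×10^-7 s⁻¹.
√((Cω)² + λ²) = √((6.75)² + 23.0²) = 24.0 W/(m²·K).
Amplitude A = F₀ / √((Cω)²+λ²) = 289 / 24.0 = 12.1 K.

12 K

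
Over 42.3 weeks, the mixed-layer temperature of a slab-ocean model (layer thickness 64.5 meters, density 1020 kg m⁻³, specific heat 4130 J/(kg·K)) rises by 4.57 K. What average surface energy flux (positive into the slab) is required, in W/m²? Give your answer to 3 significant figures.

Areal heat capacity C = ρ c_p D = 1020 × 4130 × 64.5 = 2.72×10^8 J/(m^2 K).
Required heat per unit area: Q = C ΔT = 2.72×10^8 × 4.57 = 1.24×10^9 J/m².
Flux F = Q / Δt = 1.24×10^9 / 2.56×10^7 s = 48.5 W/m².

48.5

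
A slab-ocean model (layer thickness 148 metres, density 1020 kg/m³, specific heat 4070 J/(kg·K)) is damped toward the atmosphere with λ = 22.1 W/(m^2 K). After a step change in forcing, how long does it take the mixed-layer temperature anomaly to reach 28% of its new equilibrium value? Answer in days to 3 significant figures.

Areal heat capacity C = ρ c_p D = 1020 × 4070 × 148 = 6.14×10^8 J m⁻² K⁻¹.
τ = C / λ = 6.14×10^8 / 22.1 = 2.78×10^7 s.
Fraction reached: 1 − e^(−t/τ) = 0.28 ⇒ t = −τ ln(1 − 0.28) = τ × 0.329.
t = 9.13×10^6 s = 106 days.

106 days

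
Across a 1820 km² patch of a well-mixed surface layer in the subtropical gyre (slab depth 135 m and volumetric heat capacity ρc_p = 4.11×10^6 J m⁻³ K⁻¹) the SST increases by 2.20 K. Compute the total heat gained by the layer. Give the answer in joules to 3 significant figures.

Areal heat capacity C = ρc_p × D = 4.11×10^6 × 135 = 5.55×10^8 J/(m^2 K).
Heat per unit area: q = C ΔT = 5.55×10^8 × 2.20 = 1.22×10^9 J/m².
Total heat: Q = q × A = 1.22×10^9 × (1820 × 10⁶ m²) = 2.22×10^18 J.

2.22×10^18 J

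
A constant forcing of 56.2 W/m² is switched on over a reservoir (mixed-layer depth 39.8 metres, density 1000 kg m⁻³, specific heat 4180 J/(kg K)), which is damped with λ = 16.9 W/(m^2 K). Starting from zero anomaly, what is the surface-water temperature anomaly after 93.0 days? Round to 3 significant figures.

Areal heat capacity C = ρ c_p D = 1000 × 4180 × 39.8 = 1.66×10^8 J/(m²·K).
τ = C / λ = 1.66×10^8 / 16.9 = 9.84×10^6 s.
Equilibrium anomaly ΔT_eq = F / λ = 56.2 / 16.9 = 3.33 K.
t = 93.0 days = 8.04×10^6 s, so t/τ = 0.816.
ΔT(t) = ΔT_eq (1 − e^(−t/τ)) = 3.33 × (1 − e^−0.816) = 1.86 K.

1.86 K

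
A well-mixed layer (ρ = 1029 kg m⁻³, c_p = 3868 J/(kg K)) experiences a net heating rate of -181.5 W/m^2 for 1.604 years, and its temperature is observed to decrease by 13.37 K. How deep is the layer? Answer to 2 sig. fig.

170 m

Heat input Q = F Δt = -181.5 × 5.06×10^7 s = -9.19×10^9 J/m².
Required areal heat capacity C = Q / ΔT = 6.87×10^8 J/(m²·K).
Depth D = C / (ρ c_p) = 6.87×10^8 / (1029 × 3868) = 173 m.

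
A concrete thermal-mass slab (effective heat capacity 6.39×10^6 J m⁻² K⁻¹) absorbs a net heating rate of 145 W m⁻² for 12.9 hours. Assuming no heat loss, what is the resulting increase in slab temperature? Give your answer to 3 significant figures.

Areal heat capacity C = 6.39×10^6 J m⁻² K⁻¹ (given).
Net heat input Q = F Δt = 145 × (12.9 hours × 3600 s/hour) = 6.73×10^6 J/m².
ΔT = Q / C = 6.73×10^6 / 6.39×10^6 = 1.05 K.

1.05 K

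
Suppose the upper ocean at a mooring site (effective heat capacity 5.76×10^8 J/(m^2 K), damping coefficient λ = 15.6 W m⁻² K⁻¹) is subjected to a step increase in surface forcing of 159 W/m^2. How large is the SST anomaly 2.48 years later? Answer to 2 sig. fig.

9.0 K

Areal heat capacity C = 5.76×10^8 J/(m^2 K) (given).
τ = C / λ = 5.76×10^8 / 15.6 = 3.69×10^7 s.
Equilibrium anomaly ΔT_eq = F / λ = 159 / 15.6 = 10.2 K.
t = 2.48 years = 7.83×10^7 s, so t/τ = 2.12.
ΔT(t) = ΔT_eq (1 − e^(−t/τ)) = 10.2 × (1 − e^−2.12) = 8.97 K.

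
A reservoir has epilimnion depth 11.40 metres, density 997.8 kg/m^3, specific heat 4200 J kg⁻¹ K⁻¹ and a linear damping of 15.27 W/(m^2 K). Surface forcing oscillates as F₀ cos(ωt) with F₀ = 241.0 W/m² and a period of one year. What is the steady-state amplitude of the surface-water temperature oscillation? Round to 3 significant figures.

Areal heat capacity C = ρ c_p D = 997.8 × 4200 × 11.40 = 4.78×10^7 J m⁻² K⁻¹.
Angular frequency ω = 2π / T = 2π / 3.15×10^7 s = 1.99×10^-7 s⁻¹.
√((Cω)² + λ²) = √((9.52)² + 15.27²) = 18.0 W/(m²·K).
Amplitude A = F₀ / √((Cω)²+λ²) = 241.0 / 18.0 = 13.4 K.

13.4 K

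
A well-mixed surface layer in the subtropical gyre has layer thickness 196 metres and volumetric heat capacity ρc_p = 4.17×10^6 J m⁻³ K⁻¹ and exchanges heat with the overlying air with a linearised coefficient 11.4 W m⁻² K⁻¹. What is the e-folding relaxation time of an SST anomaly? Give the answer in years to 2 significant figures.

2.3 years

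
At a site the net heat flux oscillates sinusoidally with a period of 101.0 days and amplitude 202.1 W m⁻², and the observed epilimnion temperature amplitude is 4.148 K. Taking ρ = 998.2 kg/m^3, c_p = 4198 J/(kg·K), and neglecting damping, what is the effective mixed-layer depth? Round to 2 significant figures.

ω = 2π / 8.73×10^6 s = 7.20×10^-7 s⁻¹.
Required C = F₀ / (A ω) = 202.1 / (4.148 × 7.20×10^-7) = 6.77×10^7 J/(m²·K).
D = C / (ρ c_p) = 6.77×10^7 / (998.2 × 4198) = 16.1 m.

16 m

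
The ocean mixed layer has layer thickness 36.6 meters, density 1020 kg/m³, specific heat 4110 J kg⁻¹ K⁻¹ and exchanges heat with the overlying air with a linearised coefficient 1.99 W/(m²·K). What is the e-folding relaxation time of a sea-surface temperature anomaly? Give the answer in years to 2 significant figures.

2.4 years

Areal heat capacity C = ρ c_p D = 1020 × 4110 × 36.6 = 1.53×10^8 J m⁻² K⁻¹.
Relaxation time τ = C / λ = 1.53×10^8 / 1.99 = 7.71×10^7 s.
In years: 7.71×10^7 s / (3.156×10^7 s/year) = 2.44 years.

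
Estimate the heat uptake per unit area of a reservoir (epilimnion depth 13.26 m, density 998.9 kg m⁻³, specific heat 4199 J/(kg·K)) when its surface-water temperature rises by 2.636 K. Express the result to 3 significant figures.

Areal heat capacity C = ρ c_p D = 998.9 × 4199 × 13.26 = 5.56×10^7 J/(m^2 K).
ΔQ = C ΔT = 5.56×10^7 × 2.636 = 1.47×10^8 J/m².

1.47×10^8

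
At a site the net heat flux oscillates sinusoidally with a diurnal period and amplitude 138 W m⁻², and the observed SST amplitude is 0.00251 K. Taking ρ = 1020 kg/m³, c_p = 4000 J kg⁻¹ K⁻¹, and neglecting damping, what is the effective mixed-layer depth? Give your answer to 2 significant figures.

ω = 2π / 86400 s = 7.27×10^-5 s⁻¹.
Required C = F₀ / (A ω) = 138 / (0.00251 × 7.27×10^-5) = 7.56×10^8 J/(m²·K).
D = C / (ρ c_p) = 7.56×10^8 / (1020 × 4000) = 185 m.

190 m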